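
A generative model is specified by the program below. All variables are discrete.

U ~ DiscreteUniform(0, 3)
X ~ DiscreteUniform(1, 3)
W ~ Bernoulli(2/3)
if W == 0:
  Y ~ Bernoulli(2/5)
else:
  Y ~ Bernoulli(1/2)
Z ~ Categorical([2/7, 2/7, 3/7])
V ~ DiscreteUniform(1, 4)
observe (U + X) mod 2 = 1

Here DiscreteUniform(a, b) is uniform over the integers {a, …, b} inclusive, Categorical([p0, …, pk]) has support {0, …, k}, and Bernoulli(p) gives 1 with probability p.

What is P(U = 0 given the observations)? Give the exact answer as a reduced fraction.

P(U = 0 | obs) = 1/3

Enumerate traces; 288 have nonzero weight after conditioning:
  (U=0, X=1, W=0, Y=0, Z=0, V=1) weight 1/840
  (U=0, X=1, W=0, Y=0, Z=0, V=2) weight 1/840
  (U=0, X=1, W=0, Y=0, Z=0, V=3) weight 1/840
  (U=0, X=1, W=0, Y=0, Z=0, V=4) weight 1/840
  (U=0, X=1, W=0, Y=0, Z=1, V=1) weight 1/840
  (U=0, X=1, W=0, Y=0, Z=1, V=2) weight 1/840
  (U=0, X=1, W=0, Y=0, Z=1, V=3) weight 1/840
  (U=0, X=1, W=0, Y=0, Z=1, V=4) weight 1/840
  (U=1, X=2, W=0, Y=0, Z=0, V=1) weight 1/840
  (U=2, X=1, W=0, Y=0, Z=0, V=1) weight 1/840
  … 278 more
Group by U:
  weight(U=0) = 1/6
  weight(U=1) = 1/12
  weight(U=2) = 1/6
  weight(U=3) = 1/12
Total weight = 1/6 + 1/12 + 1/6 + 1/12 = 1/2
P(U=0 | obs) = 1/6 / 1/2 = 1/3
P(U=1 | obs) = 1/12 / 1/2 = 1/6
P(U=2 | obs) = 1/6 / 1/2 = 1/3
P(U=3 | obs) = 1/12 / 1/2 = 1/6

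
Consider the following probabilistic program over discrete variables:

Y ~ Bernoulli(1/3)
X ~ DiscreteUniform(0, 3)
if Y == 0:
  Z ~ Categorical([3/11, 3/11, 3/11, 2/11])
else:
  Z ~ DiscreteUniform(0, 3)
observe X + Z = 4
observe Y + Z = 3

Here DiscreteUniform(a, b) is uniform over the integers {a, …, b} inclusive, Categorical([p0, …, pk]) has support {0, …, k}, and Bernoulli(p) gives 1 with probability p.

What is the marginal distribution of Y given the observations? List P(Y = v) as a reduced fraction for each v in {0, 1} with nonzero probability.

Enumerate traces; 2 have nonzero weight after conditioning:
  (Y=0, X=1, Z=3) weight 1/33
  (Y=1, X=2, Z=2) weight 1/48
Group by Y:
  weight(Y=0) = 1/33
  weight(Y=1) = 1/48
Total weight = 1/33 + 1/48 = 9/176
P(Y=0 | obs) = 1/33 / 9/176 = 16/27
P(Y=1 | obs) = 1/48 / 9/176 = 11/27

P(Y=0) = 16/27, P(Y=1) = 11/27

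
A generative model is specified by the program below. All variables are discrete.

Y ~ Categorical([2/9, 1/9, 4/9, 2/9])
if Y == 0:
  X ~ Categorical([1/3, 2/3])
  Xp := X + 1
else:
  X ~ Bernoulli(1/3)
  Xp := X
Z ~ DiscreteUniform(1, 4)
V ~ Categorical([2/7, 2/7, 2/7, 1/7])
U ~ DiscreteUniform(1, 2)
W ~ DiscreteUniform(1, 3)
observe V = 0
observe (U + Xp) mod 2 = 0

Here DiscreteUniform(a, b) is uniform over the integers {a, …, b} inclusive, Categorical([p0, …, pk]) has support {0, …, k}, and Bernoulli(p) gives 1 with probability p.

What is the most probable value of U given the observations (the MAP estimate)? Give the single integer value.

Enumerate traces; 96 have nonzero weight after conditioning:
  (Y=0, X=0, Z=1, V=0, U=1, W=1) weight 1/1134
  (Y=0, X=0, Z=1, V=0, U=1, W=2) weight 1/1134
  (Y=0, X=0, Z=1, V=0, U=1, W=3) weight 1/1134
  (Y=0, X=0, Z=2, V=0, U=1, W=1) weight 1/1134
  (Y=0, X=0, Z=2, V=0, U=1, W=2) weight 1/1134
  (Y=0, X=0, Z=2, V=0, U=1, W=3) weight 1/1134
  (Y=0, X=0, Z=3, V=0, U=1, W=1) weight 1/1134
  (Y=0, X=0, Z=3, V=0, U=1, W=2) weight 1/1134
  (Y=0, X=1, Z=1, V=0, U=2, W=1) weight 1/567
  … 87 more
Group by U:
  weight(U=1) = 1/21
  weight(U=2) = 2/21
Total weight = 1/21 + 2/21 = 1/7
P(U=1 | obs) = 1/21 / 1/7 = 1/3
P(U=2 | obs) = 2/21 / 1/7 = 2/3
argmax = 2

argmax_v P(U = v | obs) = 2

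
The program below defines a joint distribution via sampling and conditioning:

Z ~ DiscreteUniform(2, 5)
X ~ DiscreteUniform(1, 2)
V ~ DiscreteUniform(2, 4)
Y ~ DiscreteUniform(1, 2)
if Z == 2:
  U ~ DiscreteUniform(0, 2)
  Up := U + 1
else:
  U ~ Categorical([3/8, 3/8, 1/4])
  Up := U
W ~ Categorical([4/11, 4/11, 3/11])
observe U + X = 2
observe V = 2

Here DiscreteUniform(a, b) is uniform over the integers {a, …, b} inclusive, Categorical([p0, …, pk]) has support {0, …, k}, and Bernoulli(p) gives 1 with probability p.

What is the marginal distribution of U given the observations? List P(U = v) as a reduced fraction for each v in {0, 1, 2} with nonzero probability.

Enumerate traces; 48 have nonzero weight after conditioning:
  (Z=2, X=1, V=2, Y=1, U=1, W=0) weight 1/396
  (Z=2, X=1, V=2, Y=1, U=1, W=1) weight 1/396
  (Z=2, X=1, V=2, Y=1, U=1, W=2) weight 1/528
  (Z=2, X=1, V=2, Y=2, U=1, W=0) weight 1/396
  (Z=2, X=1, V=2, Y=2, U=1, W=1) weight 1/396
  (Z=2, X=1, V=2, Y=2, U=1, W=2) weight 1/528
  (Z=2, X=2, V=2, Y=1, U=0, W=0) weight 1/396
  (Z=2, X=2, V=2, Y=1, U=0, W=1) weight 1/396
  … 40 more
Group by U:
  weight(U=0) = 35/576
  weight(U=1) = 35/576
Total weight = 35/576 + 35/576 = 35/288
P(U=0 | obs) = 35/576 / 35/288 = 1/2
P(U=1 | obs) = 35/576 / 35/288 = 1/2

P(U=0) = 1/2, P(U=1) = 1/2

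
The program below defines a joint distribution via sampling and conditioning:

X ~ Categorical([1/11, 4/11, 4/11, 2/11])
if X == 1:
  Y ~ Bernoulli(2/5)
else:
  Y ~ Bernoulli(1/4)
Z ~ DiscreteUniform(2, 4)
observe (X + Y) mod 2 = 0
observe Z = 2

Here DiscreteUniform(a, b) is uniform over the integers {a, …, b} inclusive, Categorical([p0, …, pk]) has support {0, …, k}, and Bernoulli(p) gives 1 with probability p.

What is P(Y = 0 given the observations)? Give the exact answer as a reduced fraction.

P(Y = 0 | obs) = 25/39

Enumerate traces; 4 have nonzero weight after conditioning:
  (X=0, Y=0, Z=2) weight 1/44
  (X=1, Y=1, Z=2) weight 8/165
  (X=2, Y=0, Z=2) weight 1/11
  (X=3, Y=1, Z=2) weight 1/66
Group by Y:
  weight(Y=0) = 5/44
  weight(Y=1) = 7/110
Total weight = 5/44 + 7/110 = 39/220
P(Y=0 | obs) = 5/44 / 39/220 = 25/39
P(Y=1 | obs) = 7/110 / 39/220 = 14/39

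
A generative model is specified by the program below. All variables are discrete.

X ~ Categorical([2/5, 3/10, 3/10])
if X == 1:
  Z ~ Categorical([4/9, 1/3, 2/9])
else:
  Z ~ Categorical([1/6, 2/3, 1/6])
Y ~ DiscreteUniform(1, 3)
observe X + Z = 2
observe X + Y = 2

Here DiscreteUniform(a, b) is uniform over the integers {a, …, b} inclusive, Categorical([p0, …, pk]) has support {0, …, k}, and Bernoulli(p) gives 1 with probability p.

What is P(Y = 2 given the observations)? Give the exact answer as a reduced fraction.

P(Y = 2 | obs) = 2/5

Enumerate traces; 2 have nonzero weight after conditioning:
  (X=0, Z=2, Y=2) weight 1/45
  (X=1, Z=1, Y=1) weight 1/30
Group by Y:
  weight(Y=1) = 1/30
  weight(Y=2) = 1/45
Total weight = 1/30 + 1/45 = 1/18
P(Y=1 | obs) = 1/30 / 1/18 = 3/5
P(Y=2 | obs) = 1/45 / 1/18 = 2/5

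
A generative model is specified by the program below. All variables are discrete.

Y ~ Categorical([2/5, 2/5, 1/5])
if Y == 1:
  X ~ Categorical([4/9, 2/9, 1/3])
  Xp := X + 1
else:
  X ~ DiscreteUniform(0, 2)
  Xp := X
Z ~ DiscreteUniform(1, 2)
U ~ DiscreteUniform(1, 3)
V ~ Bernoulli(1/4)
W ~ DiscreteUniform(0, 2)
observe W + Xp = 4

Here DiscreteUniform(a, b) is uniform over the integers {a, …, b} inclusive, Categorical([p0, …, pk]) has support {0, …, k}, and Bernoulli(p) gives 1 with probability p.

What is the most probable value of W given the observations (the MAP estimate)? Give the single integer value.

Enumerate traces; 48 have nonzero weight after conditioning:
  (Y=0, X=2, Z=1, U=1, V=0, W=2) weight 1/180
  (Y=0, X=2, Z=1, U=1, V=1, W=2) weight 1/540
  (Y=0, X=2, Z=1, U=2, V=0, W=2) weight 1/180
  (Y=0, X=2, Z=1, U=2, V=1, W=2) weight 1/540
  (Y=0, X=2, Z=1, U=3, V=0, W=2) weight 1/180
  (Y=0, X=2, Z=1, U=3, V=1, W=2) weight 1/540
  (Y=0, X=2, Z=2, U=1, V=0, W=2) weight 1/180
  (Y=0, X=2, Z=2, U=1, V=1, W=2) weight 1/540
  (Y=1, X=2, Z=1, U=1, V=0, W=1) weight 1/180
  … 39 more
Group by W:
  weight(W=1) = 2/45
  weight(W=2) = 13/135
Total weight = 2/45 + 13/135 = 19/135
P(W=1 | obs) = 2/45 / 19/135 = 6/19
P(W=2 | obs) = 13/135 / 19/135 = 13/19
argmax = 2

argmax_v P(W = v | obs) = 2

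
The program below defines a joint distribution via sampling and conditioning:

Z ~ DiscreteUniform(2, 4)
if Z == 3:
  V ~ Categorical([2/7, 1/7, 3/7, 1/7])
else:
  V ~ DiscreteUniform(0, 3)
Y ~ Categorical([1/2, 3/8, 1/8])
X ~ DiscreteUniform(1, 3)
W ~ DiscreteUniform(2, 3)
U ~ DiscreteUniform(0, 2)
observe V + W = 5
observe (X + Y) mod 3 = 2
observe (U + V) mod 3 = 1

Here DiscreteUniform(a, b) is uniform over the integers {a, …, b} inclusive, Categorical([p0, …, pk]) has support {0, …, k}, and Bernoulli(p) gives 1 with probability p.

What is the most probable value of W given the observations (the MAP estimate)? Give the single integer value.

Enumerate traces; 18 have nonzero weight after conditioning:
  (Z=2, V=2, Y=0, X=2, W=3, U=2) weight 1/432
  (Z=2, V=2, Y=1, X=1, W=3, U=2) weight 1/576
  (Z=2, V=2, Y=2, X=3, W=3, U=2) weight 1/1728
  (Z=2, V=3, Y=0, X=2, W=2, U=1) weight 1/432
  (Z=2, V=3, Y=1, X=1, W=2, U=1) weight 1/576
  (Z=2, V=3, Y=2, X=3, W=2, U=1) weight 1/1728
  (Z=3, V=2, Y=0, X=2, W=3, U=2) weight 1/252
  (Z=3, V=2, Y=1, X=1, W=3, U=2) weight 1/336
  … 10 more
Group by W:
  weight(W=2) = 1/84
  weight(W=3) = 13/756
Total weight = 1/84 + 13/756 = 11/378
P(W=2 | obs) = 1/84 / 11/378 = 9/22
P(W=3 | obs) = 13/756 / 11/378 = 13/22
argmax = 3

argmax_v P(W = v | obs) = 3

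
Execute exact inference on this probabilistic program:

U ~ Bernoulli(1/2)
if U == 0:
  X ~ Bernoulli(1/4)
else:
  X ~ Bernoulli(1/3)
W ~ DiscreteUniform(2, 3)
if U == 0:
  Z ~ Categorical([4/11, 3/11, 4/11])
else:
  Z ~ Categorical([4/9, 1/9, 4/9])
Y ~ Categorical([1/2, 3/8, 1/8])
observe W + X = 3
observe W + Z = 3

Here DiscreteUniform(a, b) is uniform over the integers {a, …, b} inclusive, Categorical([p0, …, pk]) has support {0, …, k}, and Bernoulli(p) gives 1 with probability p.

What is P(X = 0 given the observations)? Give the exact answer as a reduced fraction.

Enumerate traces; 12 have nonzero weight after conditioning:
  (U=0, X=0, W=3, Z=0, Y=0) weight 3/88
  (U=0, X=0, W=3, Z=0, Y=1) weight 9/352
  (U=0, X=0, W=3, Z=0, Y=2) weight 3/352
  (U=0, X=1, W=2, Z=1, Y=0) weight 3/352
  (U=0, X=1, W=2, Z=1, Y=1) weight 9/1408
  (U=0, X=1, W=2, Z=1, Y=2) weight 3/1408
  (U=1, X=0, W=3, Z=0, Y=0) weight 1/27
  (U=1, X=0, W=3, Z=0, Y=1) weight 1/36
  … 4 more
Group by X:
  weight(X=0) = 169/1188
  weight(X=1) = 125/4752
Total weight = 169/1188 + 125/4752 = 89/528
P(X=0 | obs) = 169/1188 / 89/528 = 676/801
P(X=1 | obs) = 125/4752 / 89/528 = 125/801

P(X = 0 | obs) = 676/801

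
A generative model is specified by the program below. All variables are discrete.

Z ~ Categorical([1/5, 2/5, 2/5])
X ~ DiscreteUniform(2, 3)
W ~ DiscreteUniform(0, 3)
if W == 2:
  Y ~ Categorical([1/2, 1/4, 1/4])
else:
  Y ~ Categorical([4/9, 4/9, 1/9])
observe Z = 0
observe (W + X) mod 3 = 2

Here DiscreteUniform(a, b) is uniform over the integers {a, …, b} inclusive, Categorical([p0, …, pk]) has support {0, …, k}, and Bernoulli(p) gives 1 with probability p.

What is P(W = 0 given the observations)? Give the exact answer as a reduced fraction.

P(W = 0 | obs) = 1/3

Enumerate traces; 9 have nonzero weight after conditioning:
  (Z=0, X=2, W=0, Y=0) weight 1/90
  (Z=0, X=2, W=0, Y=1) weight 1/90
  (Z=0, X=2, W=0, Y=2) weight 1/360
  (Z=0, X=2, W=3, Y=0) weight 1/90
  (Z=0, X=2, W=3, Y=1) weight 1/90
  (Z=0, X=2, W=3, Y=2) weight 1/360
  (Z=0, X=3, W=2, Y=0) weight 1/80
  (Z=0, X=3, W=2, Y=1) weight 1/160
  … 1 more
Group by W:
  weight(W=0) = 1/40
  weight(W=2) = 1/40
  weight(W=3) = 1/40
Total weight = 1/40 + 1/40 + 1/40 = 3/40
P(W=0 | obs) = 1/40 / 3/40 = 1/3
P(W=2 | obs) = 1/40 / 3/40 = 1/3
P(W=3 | obs) = 1/40 / 3/40 = 1/3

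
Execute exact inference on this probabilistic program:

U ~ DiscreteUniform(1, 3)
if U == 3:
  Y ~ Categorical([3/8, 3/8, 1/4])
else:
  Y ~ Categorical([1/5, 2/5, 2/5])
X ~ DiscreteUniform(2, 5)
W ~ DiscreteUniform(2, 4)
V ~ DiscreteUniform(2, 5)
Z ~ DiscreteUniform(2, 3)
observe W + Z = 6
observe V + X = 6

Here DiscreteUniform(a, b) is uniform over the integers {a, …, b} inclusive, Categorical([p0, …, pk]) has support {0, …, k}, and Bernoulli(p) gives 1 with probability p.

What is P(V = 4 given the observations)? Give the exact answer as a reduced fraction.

P(V = 4 | obs) = 1/3

Enumerate traces; 54 have nonzero weight after conditioning:
  (U=1, Y=0, X=2, W=3, V=4, Z=3) weight 1/1440
  (U=1, Y=0, X=2, W=4, V=4, Z=2) weight 1/1440
  (U=1, Y=0, X=3, W=3, V=3, Z=3) weight 1/1440
  (U=1, Y=0, X=3, W=4, V=3, Z=2) weight 1/1440
  (U=1, Y=0, X=4, W=3, V=2, Z=3) weight 1/1440
  (U=1, Y=0, X=4, W=4, V=2, Z=2) weight 1/1440
  (U=1, Y=1, X=2, W=3, V=4, Z=3) weight 1/720
  (U=1, Y=1, X=2, W=4, V=4, Z=2) weight 1/720
  … 46 more
Group by V:
  weight(V=2) = 1/48
  weight(V=3) = 1/48
  weight(V=4) = 1/48
Total weight = 1/48 + 1/48 + 1/48 = 1/16
P(V=2 | obs) = 1/48 / 1/16 = 1/3
P(V=3 | obs) = 1/48 / 1/16 = 1/3
P(V=4 | obs) = 1/48 / 1/16 = 1/3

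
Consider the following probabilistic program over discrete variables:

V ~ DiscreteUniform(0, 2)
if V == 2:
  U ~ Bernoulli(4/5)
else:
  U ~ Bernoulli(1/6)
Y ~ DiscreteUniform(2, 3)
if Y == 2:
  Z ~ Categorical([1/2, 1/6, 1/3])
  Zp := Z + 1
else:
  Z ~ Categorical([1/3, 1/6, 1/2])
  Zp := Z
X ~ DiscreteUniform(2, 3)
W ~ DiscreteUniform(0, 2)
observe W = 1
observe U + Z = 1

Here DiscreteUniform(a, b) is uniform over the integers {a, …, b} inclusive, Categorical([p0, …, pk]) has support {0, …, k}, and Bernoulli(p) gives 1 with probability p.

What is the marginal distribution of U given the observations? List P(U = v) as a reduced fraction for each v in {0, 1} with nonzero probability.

P(U=0) = 56/141, P(U=1) = 85/141

Enumerate traces; 24 have nonzero weight after conditioning:
  (V=0, U=0, Y=2, Z=1, X=2, W=1) weight 5/1296
  (V=0, U=0, Y=2, Z=1, X=3, W=1) weight 5/1296
  (V=0, U=0, Y=3, Z=1, X=2, W=1) weight 5/1296
  (V=0, U=0, Y=3, Z=1, X=3, W=1) weight 5/1296
  (V=0, U=1, Y=2, Z=0, X=2, W=1) weight 1/432
  (V=0, U=1, Y=2, Z=0, X=3, W=1) weight 1/432
  (V=0, U=1, Y=3, Z=0, X=2, W=1) weight 1/648
  (V=0, U=1, Y=3, Z=0, X=3, W=1) weight 1/648
  … 16 more
Group by U:
  weight(U=0) = 14/405
  weight(U=1) = 17/324
Total weight = 14/405 + 17/324 = 47/540
P(U=0 | obs) = 14/405 / 47/540 = 56/141
P(U=1 | obs) = 17/324 / 47/540 = 85/141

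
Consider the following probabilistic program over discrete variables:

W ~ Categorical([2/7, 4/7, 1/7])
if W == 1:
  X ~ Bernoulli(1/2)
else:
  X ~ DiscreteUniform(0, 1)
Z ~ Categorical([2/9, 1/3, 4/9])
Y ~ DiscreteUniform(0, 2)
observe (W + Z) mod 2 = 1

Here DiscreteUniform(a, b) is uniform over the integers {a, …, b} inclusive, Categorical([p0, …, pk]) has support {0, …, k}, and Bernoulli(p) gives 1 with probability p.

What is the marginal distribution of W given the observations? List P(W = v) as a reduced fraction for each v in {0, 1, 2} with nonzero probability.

Enumerate traces; 24 have nonzero weight after conditioning:
  (W=0, X=0, Z=1, Y=0) weight 1/63
  (W=0, X=0, Z=1, Y=1) weight 1/63
  (W=0, X=0, Z=1, Y=2) weight 1/63
  (W=0, X=1, Z=1, Y=0) weight 1/63
  (W=0, X=1, Z=1, Y=1) weight 1/63
  (W=0, X=1, Z=1, Y=2) weight 1/63
  (W=1, X=0, Z=0, Y=0) weight 4/189
  (W=1, X=0, Z=0, Y=1) weight 4/189
  (W=2, X=0, Z=1, Y=0) weight 1/126
  … 15 more
Group by W:
  weight(W=0) = 2/21
  weight(W=1) = 8/21
  weight(W=2) = 1/21
Total weight = 2/21 + 8/21 + 1/21 = 11/21
P(W=0 | obs) = 2/21 / 11/21 = 2/11
P(W=1 | obs) = 8/21 / 11/21 = 8/11
P(W=2 | obs) = 1/21 / 11/21 = 1/11

P(W=0) = 2/11, P(W=1) = 8/11, P(W=2) = 1/11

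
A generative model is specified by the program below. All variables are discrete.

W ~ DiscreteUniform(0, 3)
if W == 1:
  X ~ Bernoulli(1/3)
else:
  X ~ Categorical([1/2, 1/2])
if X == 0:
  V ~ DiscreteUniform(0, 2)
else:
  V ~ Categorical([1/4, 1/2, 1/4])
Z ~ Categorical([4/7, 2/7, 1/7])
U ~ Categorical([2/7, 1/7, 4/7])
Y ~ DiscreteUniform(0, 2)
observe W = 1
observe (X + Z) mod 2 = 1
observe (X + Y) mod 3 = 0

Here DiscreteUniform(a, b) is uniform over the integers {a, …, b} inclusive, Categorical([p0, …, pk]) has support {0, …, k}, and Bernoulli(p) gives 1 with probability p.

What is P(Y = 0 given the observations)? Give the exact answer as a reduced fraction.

P(Y = 0 | obs) = 4/9

Enumerate traces; 27 have nonzero weight after conditioning:
  (W=1, X=0, V=0, Z=1, U=0, Y=0) weight 2/1323
  (W=1, X=0, V=0, Z=1, U=1, Y=0) weight 1/1323
  (W=1, X=0, V=0, Z=1, U=2, Y=0) weight 4/1323
  (W=1, X=0, V=1, Z=1, U=0, Y=0) weight 2/1323
  (W=1, X=0, V=1, Z=1, U=1, Y=0) weight 1/1323
  (W=1, X=0, V=1, Z=1, U=2, Y=0) weight 4/1323
  (W=1, X=0, V=2, Z=1, U=0, Y=0) weight 2/1323
  (W=1, X=0, V=2, Z=1, U=1, Y=0) weight 1/1323
  (W=1, X=1, V=0, Z=0, U=0, Y=2) weight 1/882
  … 18 more
Group by Y:
  weight(Y=0) = 1/63
  weight(Y=2) = 5/252
Total weight = 1/63 + 5/252 = 1/28
P(Y=0 | obs) = 1/63 / 1/28 = 4/9
P(Y=2 | obs) = 5/252 / 1/28 = 5/9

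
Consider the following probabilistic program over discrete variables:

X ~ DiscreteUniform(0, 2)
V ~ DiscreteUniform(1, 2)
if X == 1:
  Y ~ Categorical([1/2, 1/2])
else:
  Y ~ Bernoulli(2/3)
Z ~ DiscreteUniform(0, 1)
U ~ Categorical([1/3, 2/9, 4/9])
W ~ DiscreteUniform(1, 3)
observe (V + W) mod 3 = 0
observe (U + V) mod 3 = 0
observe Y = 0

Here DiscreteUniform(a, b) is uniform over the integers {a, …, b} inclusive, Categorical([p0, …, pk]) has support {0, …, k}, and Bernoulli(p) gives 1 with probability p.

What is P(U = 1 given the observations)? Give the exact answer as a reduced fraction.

P(U = 1 | obs) = 1/3

Enumerate traces; 12 have nonzero weight after conditioning:
  (X=0, V=1, Y=0, Z=0, U=2, W=2) weight 1/243
  (X=0, V=1, Y=0, Z=1, U=2, W=2) weight 1/243
  (X=0, V=2, Y=0, Z=0, U=1, W=1) weight 1/486
  (X=0, V=2, Y=0, Z=1, U=1, W=1) weight 1/486
  (X=1, V=1, Y=0, Z=0, U=2, W=2) weight 1/162
  (X=1, V=1, Y=0, Z=1, U=2, W=2) weight 1/162
  (X=1, V=2, Y=0, Z=0, U=1, W=1) weight 1/324
  (X=1, V=2, Y=0, Z=1, U=1, W=1) weight 1/324
  … 4 more
Group by U:
  weight(U=1) = 7/486
  weight(U=2) = 7/243
Total weight = 7/486 + 7/243 = 7/162
P(U=1 | obs) = 7/486 / 7/162 = 1/3
P(U=2 | obs) = 7/243 / 7/162 = 2/3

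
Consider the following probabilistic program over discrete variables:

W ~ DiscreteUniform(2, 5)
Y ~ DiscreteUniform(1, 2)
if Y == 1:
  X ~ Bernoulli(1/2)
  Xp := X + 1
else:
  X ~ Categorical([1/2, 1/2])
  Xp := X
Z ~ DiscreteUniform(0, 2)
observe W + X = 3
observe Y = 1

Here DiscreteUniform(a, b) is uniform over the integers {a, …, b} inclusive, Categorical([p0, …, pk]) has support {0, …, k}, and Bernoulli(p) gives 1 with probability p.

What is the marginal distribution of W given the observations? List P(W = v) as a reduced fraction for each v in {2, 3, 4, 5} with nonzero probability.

Enumerate traces; 6 have nonzero weight after conditioning:
  (W=2, Y=1, X=1, Z=0) weight 1/48
  (W=2, Y=1, X=1, Z=1) weight 1/48
  (W=2, Y=1, X=1, Z=2) weight 1/48
  (W=3, Y=1, X=0, Z=0) weight 1/48
  (W=3, Y=1, X=0, Z=1) weight 1/48
  (W=3, Y=1, X=0, Z=2) weight 1/48
Group by W:
  weight(W=2) = 1/16
  weight(W=3) = 1/16
Total weight = 1/16 + 1/16 = 1/8
P(W=2 | obs) = 1/16 / 1/8 = 1/2
P(W=3 | obs) = 1/16 / 1/8 = 1/2

P(W=2) = 1/2, P(W=3) = 1/2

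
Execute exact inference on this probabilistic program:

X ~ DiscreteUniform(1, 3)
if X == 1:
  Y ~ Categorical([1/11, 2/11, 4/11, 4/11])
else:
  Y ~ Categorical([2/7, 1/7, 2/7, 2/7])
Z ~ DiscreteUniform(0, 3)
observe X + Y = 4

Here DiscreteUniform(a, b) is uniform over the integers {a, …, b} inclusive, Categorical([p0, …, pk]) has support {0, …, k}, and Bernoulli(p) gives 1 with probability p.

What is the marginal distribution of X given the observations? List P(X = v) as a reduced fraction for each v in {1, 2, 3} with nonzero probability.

Enumerate traces; 12 have nonzero weight after conditioning:
  (X=1, Y=3, Z=0) weight 1/33
  (X=1, Y=3, Z=1) weight 1/33
  (X=1, Y=3, Z=2) weight 1/33
  (X=1, Y=3, Z=3) weight 1/33
  (X=2, Y=2, Z=0) weight 1/42
  (X=2, Y=2, Z=1) weight 1/42
  (X=2, Y=2, Z=2) weight 1/42
  (X=2, Y=2, Z=3) weight 1/42
  (X=3, Y=1, Z=0) weight 1/84
  … 3 more
Group by X:
  weight(X=1) = 4/33
  weight(X=2) = 2/21
  weight(X=3) = 1/21
Total weight = 4/33 + 2/21 + 1/21 = 61/231
P(X=1 | obs) = 4/33 / 61/231 = 28/61
P(X=2 | obs) = 2/21 / 61/231 = 22/61
P(X=3 | obs) = 1/21 / 61/231 = 11/61

P(X=1) = 28/61, P(X=2) = 22/61, P(X=3) = 11/61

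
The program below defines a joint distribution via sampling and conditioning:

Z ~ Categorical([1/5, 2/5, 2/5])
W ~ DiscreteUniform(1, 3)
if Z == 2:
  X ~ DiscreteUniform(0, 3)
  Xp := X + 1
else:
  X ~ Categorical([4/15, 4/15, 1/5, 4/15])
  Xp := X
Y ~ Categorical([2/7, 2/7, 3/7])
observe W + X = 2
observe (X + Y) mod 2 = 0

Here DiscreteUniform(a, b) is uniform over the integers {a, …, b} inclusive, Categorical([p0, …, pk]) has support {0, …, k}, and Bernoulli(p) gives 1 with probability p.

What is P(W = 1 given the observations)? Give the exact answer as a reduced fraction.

P(W = 1 | obs) = 2/7

Enumerate traces; 9 have nonzero weight after conditioning:
  (Z=0, W=1, X=1, Y=1) weight 8/1575
  (Z=0, W=2, X=0, Y=0) weight 8/1575
  (Z=0, W=2, X=0, Y=2) weight 4/525
  (Z=1, W=1, X=1, Y=1) weight 16/1575
  (Z=1, W=2, X=0, Y=0) weight 16/1575
  (Z=1, W=2, X=0, Y=2) weight 8/525
  (Z=2, W=1, X=1, Y=1) weight 1/105
  (Z=2, W=2, X=0, Y=0) weight 1/105
  … 1 more
Group by W:
  weight(W=1) = 13/525
  weight(W=2) = 13/210
Total weight = 13/525 + 13/210 = 13/150
P(W=1 | obs) = 13/525 / 13/150 = 2/7
P(W=2 | obs) = 13/210 / 13/150 = 5/7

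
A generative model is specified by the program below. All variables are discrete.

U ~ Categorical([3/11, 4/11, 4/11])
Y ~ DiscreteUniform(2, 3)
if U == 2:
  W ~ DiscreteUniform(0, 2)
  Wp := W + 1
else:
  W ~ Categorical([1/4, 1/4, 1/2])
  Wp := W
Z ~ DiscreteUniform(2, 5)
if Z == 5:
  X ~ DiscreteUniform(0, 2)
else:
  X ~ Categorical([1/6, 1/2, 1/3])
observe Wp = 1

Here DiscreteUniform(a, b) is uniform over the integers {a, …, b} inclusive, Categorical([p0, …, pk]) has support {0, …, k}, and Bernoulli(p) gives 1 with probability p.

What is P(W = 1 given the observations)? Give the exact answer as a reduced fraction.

Enumerate traces; 72 have nonzero weight after conditioning:
  (U=0, Y=2, W=1, Z=2, X=0) weight 1/704
  (U=0, Y=2, W=1, Z=2, X=1) weight 3/704
  (U=0, Y=2, W=1, Z=2, X=2) weight 1/352
  (U=0, Y=2, W=1, Z=3, X=0) weight 1/704
  (U=0, Y=2, W=1, Z=3, X=1) weight 3/704
  (U=0, Y=2, W=1, Z=3, X=2) weight 1/352
  (U=0, Y=2, W=1, Z=4, X=0) weight 1/704
  (U=0, Y=2, W=1, Z=4, X=1) weight 3/704
  (U=2, Y=2, W=0, Z=2, X=0) weight 1/396
  … 63 more
Group by W:
  weight(W=0) = 4/33
  weight(W=1) = 7/44
Total weight = 4/33 + 7/44 = 37/132
P(W=0 | obs) = 4/33 / 37/132 = 16/37
P(W=1 | obs) = 7/44 / 37/132 = 21/37

P(W = 1 | obs) = 21/37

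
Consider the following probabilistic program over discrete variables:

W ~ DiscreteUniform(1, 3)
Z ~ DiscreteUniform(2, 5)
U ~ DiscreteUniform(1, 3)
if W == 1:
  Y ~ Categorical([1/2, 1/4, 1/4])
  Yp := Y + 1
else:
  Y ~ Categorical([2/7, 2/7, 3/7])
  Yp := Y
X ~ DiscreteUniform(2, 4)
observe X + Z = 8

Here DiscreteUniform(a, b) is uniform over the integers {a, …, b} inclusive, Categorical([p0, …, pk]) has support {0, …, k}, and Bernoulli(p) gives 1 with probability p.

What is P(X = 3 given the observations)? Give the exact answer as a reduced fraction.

P(X = 3 | obs) = 1/2

Enumerate traces; 54 have nonzero weight after conditioning:
  (W=1, Z=4, U=1, Y=0, X=4) weight 1/216
  (W=1, Z=4, U=1, Y=1, X=4) weight 1/432
  (W=1, Z=4, U=1, Y=2, X=4) weight 1/432
  (W=1, Z=4, U=2, Y=0, X=4) weight 1/216
  (W=1, Z=4, U=2, Y=1, X=4) weight 1/432
  (W=1, Z=4, U=2, Y=2, X=4) weight 1/432
  (W=1, Z=4, U=3, Y=0, X=4) weight 1/216
  (W=1, Z=4, U=3, Y=1, X=4) weight 1/432
  (W=1, Z=5, U=1, Y=0, X=3) weight 1/216
  … 45 more
Group by X:
  weight(X=3) = 1/12
  weight(X=4) = 1/12
Total weight = 1/12 + 1/12 = 1/6
P(X=3 | obs) = 1/12 / 1/6 = 1/2
P(X=4 | obs) = 1/12 / 1/6 = 1/2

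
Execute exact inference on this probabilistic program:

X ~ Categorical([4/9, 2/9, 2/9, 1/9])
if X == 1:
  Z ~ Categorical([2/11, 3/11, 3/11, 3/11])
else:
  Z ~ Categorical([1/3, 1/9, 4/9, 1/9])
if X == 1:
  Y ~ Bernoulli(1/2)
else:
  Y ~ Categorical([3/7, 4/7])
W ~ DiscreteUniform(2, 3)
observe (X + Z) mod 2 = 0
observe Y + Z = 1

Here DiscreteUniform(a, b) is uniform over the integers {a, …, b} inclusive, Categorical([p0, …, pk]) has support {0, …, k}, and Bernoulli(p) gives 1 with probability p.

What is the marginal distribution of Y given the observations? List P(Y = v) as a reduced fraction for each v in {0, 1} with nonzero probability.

P(Y=0) = 37/169, P(Y=1) = 132/169

Enumerate traces; 8 have nonzero weight after conditioning:
  (X=0, Z=0, Y=1, W=2) weight 8/189
  (X=0, Z=0, Y=1, W=3) weight 8/189
  (X=1, Z=1, Y=0, W=2) weight 1/66
  (X=1, Z=1, Y=0, W=3) weight 1/66
  (X=2, Z=0, Y=1, W=2) weight 4/189
  (X=2, Z=0, Y=1, W=3) weight 4/189
  (X=3, Z=1, Y=0, W=2) weight 1/378
  (X=3, Z=1, Y=0, W=3) weight 1/378
Group by Y:
  weight(Y=0) = 74/2079
  weight(Y=1) = 8/63
Total weight = 74/2079 + 8/63 = 338/2079
P(Y=0 | obs) = 74/2079 / 338/2079 = 37/169
P(Y=1 | obs) = 8/63 / 338/2079 = 132/169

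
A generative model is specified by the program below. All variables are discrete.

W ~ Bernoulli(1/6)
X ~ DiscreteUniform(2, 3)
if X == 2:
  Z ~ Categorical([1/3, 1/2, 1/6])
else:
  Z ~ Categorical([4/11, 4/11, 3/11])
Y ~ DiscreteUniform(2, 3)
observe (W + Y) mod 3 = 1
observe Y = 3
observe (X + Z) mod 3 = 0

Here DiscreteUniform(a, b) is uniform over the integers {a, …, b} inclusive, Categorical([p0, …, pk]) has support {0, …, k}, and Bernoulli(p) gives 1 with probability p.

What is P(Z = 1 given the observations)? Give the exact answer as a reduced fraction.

Enumerate traces; 2 have nonzero weight after conditioning:
  (W=1, X=2, Z=1, Y=3) weight 1/48
  (W=1, X=3, Z=0, Y=3) weight 1/66
Group by Z:
  weight(Z=0) = 1/66
  weight(Z=1) = 1/48
Total weight = 1/66 + 1/48 = 19/528
P(Z=0 | obs) = 1/66 / 19/528 = 8/19
P(Z=1 | obs) = 1/48 / 19/528 = 11/19

P(Z = 1 | obs) = 11/19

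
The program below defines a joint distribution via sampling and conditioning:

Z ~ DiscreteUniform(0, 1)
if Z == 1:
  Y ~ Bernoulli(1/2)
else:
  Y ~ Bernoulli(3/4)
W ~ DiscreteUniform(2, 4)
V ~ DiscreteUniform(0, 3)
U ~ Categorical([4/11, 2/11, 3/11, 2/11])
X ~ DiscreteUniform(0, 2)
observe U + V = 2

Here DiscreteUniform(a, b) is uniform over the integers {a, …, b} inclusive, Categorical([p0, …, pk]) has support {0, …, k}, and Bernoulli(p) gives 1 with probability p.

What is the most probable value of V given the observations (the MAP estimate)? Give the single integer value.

argmax_v P(V = v | obs) = 2

Enumerate traces; 108 have nonzero weight after conditioning:
  (Z=0, Y=0, W=2, V=0, U=2, X=0) weight 1/1056
  (Z=0, Y=0, W=2, V=0, U=2, X=1) weight 1/1056
  (Z=0, Y=0, W=2, V=0, U=2, X=2) weight 1/1056
  (Z=0, Y=0, W=2, V=1, U=1, X=0) weight 1/1584
  (Z=0, Y=0, W=2, V=1, U=1, X=1) weight 1/1584
  (Z=0, Y=0, W=2, V=1, U=1, X=2) weight 1/1584
  (Z=0, Y=0, W=2, V=2, U=0, X=0) weight 1/792
  (Z=0, Y=0, W=2, V=2, U=0, X=1) weight 1/792
  … 100 more
Group by V:
  weight(V=0) = 3/44
  weight(V=1) = 1/22
  weight(V=2) = 1/11
Total weight = 3/44 + 1/22 + 1/11 = 9/44
P(V=0 | obs) = 3/44 / 9/44 = 1/3
P(V=1 | obs) = 1/22 / 9/44 = 2/9
P(V=2 | obs) = 1/11 / 9/44 = 4/9
argmax = 2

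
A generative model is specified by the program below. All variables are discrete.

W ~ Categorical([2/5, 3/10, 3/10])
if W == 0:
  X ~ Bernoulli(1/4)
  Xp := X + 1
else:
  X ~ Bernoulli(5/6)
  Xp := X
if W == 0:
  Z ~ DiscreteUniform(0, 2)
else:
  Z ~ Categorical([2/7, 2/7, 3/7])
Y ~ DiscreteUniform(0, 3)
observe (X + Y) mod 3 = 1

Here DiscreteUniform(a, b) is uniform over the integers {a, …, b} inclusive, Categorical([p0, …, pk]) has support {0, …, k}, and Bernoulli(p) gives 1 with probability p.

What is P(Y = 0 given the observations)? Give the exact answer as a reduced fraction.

P(Y = 0 | obs) = 3/8

Enumerate traces; 27 have nonzero weight after conditioning:
  (W=0, X=0, Z=0, Y=1) weight 1/40
  (W=0, X=0, Z=1, Y=1) weight 1/40
  (W=0, X=0, Z=2, Y=1) weight 1/40
  (W=0, X=1, Z=0, Y=0) weight 1/120
  (W=0, X=1, Z=0, Y=3) weight 1/120
  (W=0, X=1, Z=1, Y=0) weight 1/120
  (W=0, X=1, Z=1, Y=3) weight 1/120
  (W=0, X=1, Z=2, Y=0) weight 1/120
  … 19 more
Group by Y:
  weight(Y=0) = 3/20
  weight(Y=1) = 1/10
  weight(Y=3) = 3/20
Total weight = 3/20 + 1/10 + 3/20 = 2/5
P(Y=0 | obs) = 3/20 / 2/5 = 3/8
P(Y=1 | obs) = 1/10 / 2/5 = 1/4
P(Y=3 | obs) = 3/20 / 2/5 = 3/8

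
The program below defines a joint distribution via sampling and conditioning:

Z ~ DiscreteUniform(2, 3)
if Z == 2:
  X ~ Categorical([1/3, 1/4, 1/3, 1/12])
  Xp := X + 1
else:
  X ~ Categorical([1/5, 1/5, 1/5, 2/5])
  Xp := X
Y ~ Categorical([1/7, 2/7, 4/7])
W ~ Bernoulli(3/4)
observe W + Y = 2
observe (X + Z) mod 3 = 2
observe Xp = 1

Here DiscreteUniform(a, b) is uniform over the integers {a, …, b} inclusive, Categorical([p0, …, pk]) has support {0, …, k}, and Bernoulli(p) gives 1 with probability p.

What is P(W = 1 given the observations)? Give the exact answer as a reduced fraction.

P(W = 1 | obs) = 3/5

Enumerate traces; 2 have nonzero weight after conditioning:
  (Z=2, X=0, Y=1, W=1) weight 1/28
  (Z=2, X=0, Y=2, W=0) weight 1/42
Group by W:
  weight(W=0) = 1/42
  weight(W=1) = 1/28
Total weight = 1/42 + 1/28 = 5/84
P(W=0 | obs) = 1/42 / 5/84 = 2/5
P(W=1 | obs) = 1/28 / 5/84 = 3/5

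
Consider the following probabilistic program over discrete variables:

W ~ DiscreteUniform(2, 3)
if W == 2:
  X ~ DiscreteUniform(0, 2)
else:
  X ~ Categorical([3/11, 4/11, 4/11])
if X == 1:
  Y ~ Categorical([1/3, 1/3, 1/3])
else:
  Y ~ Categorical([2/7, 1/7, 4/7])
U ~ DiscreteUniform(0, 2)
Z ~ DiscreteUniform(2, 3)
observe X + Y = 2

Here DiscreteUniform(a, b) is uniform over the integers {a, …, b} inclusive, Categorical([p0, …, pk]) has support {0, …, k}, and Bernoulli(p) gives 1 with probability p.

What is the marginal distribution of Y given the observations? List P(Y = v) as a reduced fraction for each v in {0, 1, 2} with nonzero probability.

Enumerate traces; 36 have nonzero weight after conditioning:
  (W=2, X=0, Y=2, U=0, Z=2) weight 1/63
  (W=2, X=0, Y=2, U=0, Z=3) weight 1/63
  (W=2, X=0, Y=2, U=1, Z=2) weight 1/63
  (W=2, X=0, Y=2, U=1, Z=3) weight 1/63
  (W=2, X=0, Y=2, U=2, Z=2) weight 1/63
  (W=2, X=0, Y=2, U=2, Z=3) weight 1/63
  (W=2, X=1, Y=1, U=0, Z=2) weight 1/108
  (W=2, X=1, Y=1, U=0, Z=3) weight 1/108
  (W=2, X=2, Y=0, U=0, Z=2) weight 1/126
  … 27 more
Group by Y:
  weight(Y=0) = 23/231
  weight(Y=1) = 23/198
  weight(Y=2) = 40/231
Total weight = 23/231 + 23/198 + 40/231 = 7/18
P(Y=0 | obs) = 23/231 / 7/18 = 138/539
P(Y=1 | obs) = 23/198 / 7/18 = 23/77
P(Y=2 | obs) = 40/231 / 7/18 = 240/539

P(Y=0) = 138/539, P(Y=1) = 23/77, P(Y=2) = 240/539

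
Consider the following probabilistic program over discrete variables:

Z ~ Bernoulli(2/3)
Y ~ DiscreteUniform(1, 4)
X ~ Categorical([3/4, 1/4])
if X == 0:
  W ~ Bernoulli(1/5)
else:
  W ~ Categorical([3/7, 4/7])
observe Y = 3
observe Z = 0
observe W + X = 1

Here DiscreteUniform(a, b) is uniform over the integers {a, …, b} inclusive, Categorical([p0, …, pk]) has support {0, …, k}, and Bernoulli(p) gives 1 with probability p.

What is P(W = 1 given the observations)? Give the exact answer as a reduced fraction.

P(W = 1 | obs) = 7/12

Enumerate traces; 2 have nonzero weight after conditioning:
  (Z=0, Y=3, X=0, W=1) weight 1/80
  (Z=0, Y=3, X=1, W=0) weight 1/112
Group by W:
  weight(W=0) = 1/112
  weight(W=1) = 1/80
Total weight = 1/112 + 1/80 = 3/140
P(W=0 | obs) = 1/112 / 3/140 = 5/12
P(W=1 | obs) = 1/80 / 3/140 = 7/12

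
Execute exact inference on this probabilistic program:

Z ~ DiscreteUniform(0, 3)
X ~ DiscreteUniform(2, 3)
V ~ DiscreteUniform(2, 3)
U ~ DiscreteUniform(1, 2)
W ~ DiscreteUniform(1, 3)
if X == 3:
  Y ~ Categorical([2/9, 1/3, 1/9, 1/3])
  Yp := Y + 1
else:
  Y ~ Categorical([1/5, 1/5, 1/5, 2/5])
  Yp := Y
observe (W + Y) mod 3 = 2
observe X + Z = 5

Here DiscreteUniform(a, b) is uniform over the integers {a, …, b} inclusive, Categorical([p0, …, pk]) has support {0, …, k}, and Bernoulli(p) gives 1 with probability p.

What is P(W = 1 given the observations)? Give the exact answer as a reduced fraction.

Enumerate traces; 32 have nonzero weight after conditioning:
  (Z=2, X=3, V=2, U=1, W=1, Y=1) weight 1/288
  (Z=2, X=3, V=2, U=1, W=2, Y=0) weight 1/432
  (Z=2, X=3, V=2, U=1, W=2, Y=3) weight 1/288
  (Z=2, X=3, V=2, U=1, W=3, Y=2) weight 1/864
  (Z=2, X=3, V=2, U=2, W=1, Y=1) weight 1/288
  (Z=2, X=3, V=2, U=2, W=2, Y=0) weight 1/432
  (Z=2, X=3, V=2, U=2, W=2, Y=3) weight 1/288
  (Z=2, X=3, V=2, U=2, W=3, Y=2) weight 1/864
  … 24 more
Group by W:
  weight(W=1) = 1/45
  weight(W=2) = 13/270
  weight(W=3) = 7/540
Total weight = 1/45 + 13/270 + 7/540 = 1/12
P(W=1 | obs) = 1/45 / 1/12 = 4/15
P(W=2 | obs) = 13/270 / 1/12 = 26/45
P(W=3 | obs) = 7/540 / 1/12 = 7/45

P(W = 1 | obs) = 4/15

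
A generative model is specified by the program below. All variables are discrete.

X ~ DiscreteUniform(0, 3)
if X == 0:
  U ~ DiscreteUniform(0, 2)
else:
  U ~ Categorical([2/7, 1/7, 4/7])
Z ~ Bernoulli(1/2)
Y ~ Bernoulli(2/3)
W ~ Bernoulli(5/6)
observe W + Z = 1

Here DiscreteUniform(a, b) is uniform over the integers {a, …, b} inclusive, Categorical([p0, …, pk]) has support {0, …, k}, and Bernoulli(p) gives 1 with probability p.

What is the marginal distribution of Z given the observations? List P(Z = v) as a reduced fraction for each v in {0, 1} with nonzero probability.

P(Z=0) = 5/6, P(Z=1) = 1/6

Enumerate traces; 48 have nonzero weight after conditioning:
  (X=0, U=0, Z=0, Y=0, W=1) weight 5/432
  (X=0, U=0, Z=0, Y=1, W=1) weight 5/216
  (X=0, U=0, Z=1, Y=0, W=0) weight 1/432
  (X=0, U=0, Z=1, Y=1, W=0) weight 1/216
  (X=0, U=1, Z=0, Y=0, W=1) weight 5/432
  (X=0, U=1, Z=0, Y=1, W=1) weight 5/216
  (X=0, U=1, Z=1, Y=0, W=0) weight 1/432
  (X=0, U=1, Z=1, Y=1, W=0) weight 1/216
  … 40 more
Group by Z:
  weight(Z=0) = 5/12
  weight(Z=1) = 1/12
Total weight = 5/12 + 1/12 = 1/2
P(Z=0 | obs) = 5/12 / 1/2 = 5/6
P(Z=1 | obs) = 1/12 / 1/2 = 1/6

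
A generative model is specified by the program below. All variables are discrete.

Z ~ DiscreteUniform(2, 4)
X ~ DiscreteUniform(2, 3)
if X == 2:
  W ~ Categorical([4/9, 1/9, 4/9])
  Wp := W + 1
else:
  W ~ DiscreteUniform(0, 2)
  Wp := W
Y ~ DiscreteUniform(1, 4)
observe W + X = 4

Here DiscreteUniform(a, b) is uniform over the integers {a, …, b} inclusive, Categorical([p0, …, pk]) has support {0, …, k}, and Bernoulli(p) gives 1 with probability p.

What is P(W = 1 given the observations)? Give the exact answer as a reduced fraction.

P(W = 1 | obs) = 3/7

Enumerate traces; 24 have nonzero weight after conditioning:
  (Z=2, X=2, W=2, Y=1) weight 1/54
  (Z=2, X=2, W=2, Y=2) weight 1/54
  (Z=2, X=2, W=2, Y=3) weight 1/54
  (Z=2, X=2, W=2, Y=4) weight 1/54
  (Z=2, X=3, W=1, Y=1) weight 1/72
  (Z=2, X=3, W=1, Y=2) weight 1/72
  (Z=2, X=3, W=1, Y=3) weight 1/72
  (Z=2, X=3, W=1, Y=4) weight 1/72
  … 16 more
Group by W:
  weight(W=1) = 1/6
  weight(W=2) = 2/9
Total weight = 1/6 + 2/9 = 7/18
P(W=1 | obs) = 1/6 / 7/18 = 3/7
P(W=2 | obs) = 2/9 / 7/18 = 4/7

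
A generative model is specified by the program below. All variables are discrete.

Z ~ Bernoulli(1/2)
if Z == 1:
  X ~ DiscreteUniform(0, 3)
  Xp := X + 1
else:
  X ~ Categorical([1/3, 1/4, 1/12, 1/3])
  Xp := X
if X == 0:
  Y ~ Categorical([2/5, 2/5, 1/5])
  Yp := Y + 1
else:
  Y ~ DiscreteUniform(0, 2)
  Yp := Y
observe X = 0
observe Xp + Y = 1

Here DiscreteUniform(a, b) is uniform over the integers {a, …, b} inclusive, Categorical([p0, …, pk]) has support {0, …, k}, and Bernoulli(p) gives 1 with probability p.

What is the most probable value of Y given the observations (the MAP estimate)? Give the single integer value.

argmax_v P(Y = v | obs) = 1

Enumerate traces; 2 have nonzero weight after conditioning:
  (Z=0, X=0, Y=1) weight 1/15
  (Z=1, X=0, Y=0) weight 1/20
Group by Y:
  weight(Y=0) = 1/20
  weight(Y=1) = 1/15
Total weight = 1/20 + 1/15 = 7/60
P(Y=0 | obs) = 1/20 / 7/60 = 3/7
P(Y=1 | obs) = 1/15 / 7/60 = 4/7
argmax = 1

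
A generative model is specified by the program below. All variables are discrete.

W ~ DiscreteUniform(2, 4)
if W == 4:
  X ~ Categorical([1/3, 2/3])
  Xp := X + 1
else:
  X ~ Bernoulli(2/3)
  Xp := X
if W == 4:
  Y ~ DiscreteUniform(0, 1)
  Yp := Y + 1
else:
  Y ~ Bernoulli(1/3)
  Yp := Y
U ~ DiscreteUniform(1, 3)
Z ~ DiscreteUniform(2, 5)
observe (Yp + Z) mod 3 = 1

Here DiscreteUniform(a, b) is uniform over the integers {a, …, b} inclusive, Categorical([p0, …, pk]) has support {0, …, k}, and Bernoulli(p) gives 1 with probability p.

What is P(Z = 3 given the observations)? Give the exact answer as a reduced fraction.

P(Z = 3 | obs) = 1/3

Enumerate traces; 42 have nonzero weight after conditioning:
  (W=2, X=0, Y=0, U=1, Z=4) weight 1/162
  (W=2, X=0, Y=0, U=2, Z=4) weight 1/162
  (W=2, X=0, Y=0, U=3, Z=4) weight 1/162
  (W=2, X=0, Y=1, U=1, Z=3) weight 1/324
  (W=2, X=0, Y=1, U=2, Z=3) weight 1/324
  (W=2, X=0, Y=1, U=3, Z=3) weight 1/324
  (W=2, X=1, Y=0, U=1, Z=4) weight 1/81
  (W=2, X=1, Y=0, U=2, Z=4) weight 1/81
  (W=4, X=0, Y=1, U=1, Z=2) weight 1/216
  (W=4, X=0, Y=1, U=1, Z=5) weight 1/216
  … 32 more
Group by Z:
  weight(Z=2) = 1/24
  weight(Z=3) = 7/72
  weight(Z=4) = 1/9
  weight(Z=5) = 1/24
Total weight = 1/24 + 7/72 + 1/9 + 1/24 = 7/24
P(Z=2 | obs) = 1/24 / 7/24 = 1/7
P(Z=3 | obs) = 7/72 / 7/24 = 1/3
P(Z=4 | obs) = 1/9 / 7/24 = 8/21
P(Z=5 | obs) = 1/24 / 7/24 = 1/7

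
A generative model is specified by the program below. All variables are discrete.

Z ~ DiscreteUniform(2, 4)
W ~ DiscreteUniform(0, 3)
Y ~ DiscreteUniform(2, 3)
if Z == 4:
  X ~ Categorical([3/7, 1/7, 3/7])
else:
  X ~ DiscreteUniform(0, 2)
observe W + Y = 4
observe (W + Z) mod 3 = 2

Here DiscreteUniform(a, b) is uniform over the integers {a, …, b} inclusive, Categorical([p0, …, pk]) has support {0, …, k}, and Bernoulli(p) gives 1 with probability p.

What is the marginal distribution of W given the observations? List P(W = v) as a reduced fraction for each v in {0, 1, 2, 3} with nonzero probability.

Enumerate traces; 6 have nonzero weight after conditioning:
  (Z=3, W=2, Y=2, X=0) weight 1/72
  (Z=3, W=2, Y=2, X=1) weight 1/72
  (Z=3, W=2, Y=2, X=2) weight 1/72
  (Z=4, W=1, Y=3, X=0) weight 1/56
  (Z=4, W=1, Y=3, X=1) weight 1/168
  (Z=4, W=1, Y=3, X=2) weight 1/56
Group by W:
  weight(W=1) = 1/24
  weight(W=2) = 1/24
Total weight = 1/24 + 1/24 = 1/12
P(W=1 | obs) = 1/24 / 1/12 = 1/2
P(W=2 | obs) = 1/24 / 1/12 = 1/2

P(W=1) = 1/2, P(W=2) = 1/2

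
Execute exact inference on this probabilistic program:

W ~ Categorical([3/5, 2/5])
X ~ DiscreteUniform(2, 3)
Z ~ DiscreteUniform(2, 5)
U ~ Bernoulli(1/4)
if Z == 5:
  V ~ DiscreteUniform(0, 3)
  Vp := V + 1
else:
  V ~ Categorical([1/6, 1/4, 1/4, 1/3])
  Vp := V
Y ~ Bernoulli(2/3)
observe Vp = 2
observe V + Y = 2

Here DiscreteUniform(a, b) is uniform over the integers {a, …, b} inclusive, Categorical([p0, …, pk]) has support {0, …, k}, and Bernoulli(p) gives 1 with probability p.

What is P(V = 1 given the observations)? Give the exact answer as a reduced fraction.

Enumerate traces; 32 have nonzero weight after conditioning:
  (W=0, X=2, Z=2, U=0, V=2, Y=0) weight 3/640
  (W=0, X=2, Z=2, U=1, V=2, Y=0) weight 1/640
  (W=0, X=2, Z=3, U=0, V=2, Y=0) weight 3/640
  (W=0, X=2, Z=3, U=1, V=2, Y=0) weight 1/640
  (W=0, X=2, Z=4, U=0, V=2, Y=0) weight 3/640
  (W=0, X=2, Z=4, U=1, V=2, Y=0) weight 1/640
  (W=0, X=2, Z=5, U=0, V=1, Y=1) weight 3/320
  (W=0, X=2, Z=5, U=1, V=1, Y=1) weight 1/320
  … 24 more
Group by V:
  weight(V=1) = 1/24
  weight(V=2) = 1/16
Total weight = 1/24 + 1/16 = 5/48
P(V=1 | obs) = 1/24 / 5/48 = 2/5
P(V=2 | obs) = 1/16 / 5/48 = 3/5

P(V = 1 | obs) = 2/5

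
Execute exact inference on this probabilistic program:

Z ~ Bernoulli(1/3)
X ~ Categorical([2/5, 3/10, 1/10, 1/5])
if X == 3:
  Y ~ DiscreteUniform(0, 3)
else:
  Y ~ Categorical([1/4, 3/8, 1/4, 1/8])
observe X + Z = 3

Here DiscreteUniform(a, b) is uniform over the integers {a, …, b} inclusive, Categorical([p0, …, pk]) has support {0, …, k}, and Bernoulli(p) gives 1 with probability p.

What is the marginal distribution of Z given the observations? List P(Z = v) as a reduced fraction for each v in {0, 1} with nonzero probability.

P(Z=0) = 4/5, P(Z=1) = 1/5

Enumerate traces; 8 have nonzero weight after conditioning:
  (Z=0, X=3, Y=0) weight 1/30
  (Z=0, X=3, Y=1) weight 1/30
  (Z=0, X=3, Y=2) weight 1/30
  (Z=0, X=3, Y=3) weight 1/30
  (Z=1, X=2, Y=0) weight 1/120
  (Z=1, X=2, Y=1) weight 1/80
  (Z=1, X=2, Y=2) weight 1/120
  (Z=1, X=2, Y=3) weight 1/240
Group by Z:
  weight(Z=0) = 2/15
  weight(Z=1) = 1/30
Total weight = 2/15 + 1/30 = 1/6
P(Z=0 | obs) = 2/15 / 1/6 = 4/5
P(Z=1 | obs) = 1/30 / 1/6 = 1/5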